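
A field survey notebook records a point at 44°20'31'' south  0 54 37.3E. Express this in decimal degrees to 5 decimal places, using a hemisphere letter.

Latitude: 20′ + 31″ = 20.51667′; 44 + 20.51667/60 = 44.341944
Longitude: 0° + 54/60 + 37.3/3600 = 0 + 0.900000 + 0.010361 = 0.910361

44.34194° S, 0.91036° E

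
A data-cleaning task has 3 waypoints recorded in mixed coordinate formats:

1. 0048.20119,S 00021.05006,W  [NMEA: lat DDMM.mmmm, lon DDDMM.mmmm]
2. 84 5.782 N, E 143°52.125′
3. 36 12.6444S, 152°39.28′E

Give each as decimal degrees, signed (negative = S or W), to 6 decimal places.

Point 1:
  Lat: split at 2 digits → 00° and 48.20119′; 0 + 48.20119/60 = 0.8033532
  S → negative
  Longitude: degrees = first 3 digits = 0, minutes = 21.05006; 0 + 21.05006/60 = 0.3508343
  W ⇒ negate
Point 2:
  Latitude: 84 + 5.782/60 = 84.0963667
  N ⇒ keep positive
  Longitude: 52.125′ = 0.868750°; total 143.8687500
  E → positive
Point 3:
  Latitude: 12.6444′ = 0.210740°; total 36.2107400
  hemisphere S, so the sign is −
  Lon: 39.28′ = 0.654667°; total 152.6546667
  E ⇒ keep positive

1. -0.803353, -0.350834
2. 84.096367, 143.868750
3. -36.210740, 152.654667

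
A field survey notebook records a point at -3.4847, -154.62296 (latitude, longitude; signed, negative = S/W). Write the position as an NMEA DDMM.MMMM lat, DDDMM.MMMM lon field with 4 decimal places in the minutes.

0329.0820,S / 15437.3776,W

Latitude is negative → S; |value| = 3.484700
Latitude: minutes = (3.484700 − 3) × 60 = 29.082000
Longitude is negative → W; |value| = 154.622960
λ: 154° + 0.622960 × 60 = 154° 37.377600′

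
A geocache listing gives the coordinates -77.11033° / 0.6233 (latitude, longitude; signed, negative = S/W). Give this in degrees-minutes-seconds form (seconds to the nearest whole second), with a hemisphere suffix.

Latitude is negative → S; |value| = 77.110330
Latitude: whole degrees 77; 6.61980′ → 6′ and 37.19″
Longitude: 0.623300 × 60 = 37.39800′ → 37′, remainder × 60 = 23.88″

77°06′37″ S, 0°37′24″ E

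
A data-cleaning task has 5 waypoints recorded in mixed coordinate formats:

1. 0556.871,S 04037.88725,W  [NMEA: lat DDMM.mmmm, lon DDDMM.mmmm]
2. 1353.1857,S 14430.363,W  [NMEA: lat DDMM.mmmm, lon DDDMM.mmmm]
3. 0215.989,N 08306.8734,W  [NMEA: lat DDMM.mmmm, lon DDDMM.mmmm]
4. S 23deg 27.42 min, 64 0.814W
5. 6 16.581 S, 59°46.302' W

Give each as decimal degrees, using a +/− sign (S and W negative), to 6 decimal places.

1. -5.947850, -40.631454
2. -13.886428, -144.506050
3. 2.266483, -83.114557
4. -23.457000, -64.013567
5. -6.276350, -59.771700

Point 1:
  Latitude: degrees = first 2 digits = 5, minutes = 56.871; 5 + 56.871/60 = 5.9478500
  S → negative
  λ: split at 3 digits → 040° and 37.88725′; 40 + 37.88725/60 = 40.6314542
  hemisphere W, so the sign is −
Point 2:
  Latitude: split at 2 digits → 13° and 53.1857′; 13 + 53.1857/60 = 13.8864283
  S → negative
  λ: split at 3 digits → 144° and 30.363′; 144 + 30.363/60 = 144.5060500
  hemisphere W, so the sign is −
Point 3:
  Latitude: split at 2 digits → 02° and 15.989′; 2 + 15.989/60 = 2.2664833
  N → positive
  λ: split at 3 digits → 083° and 6.8734′; 83 + 6.8734/60 = 83.1145567
  W → negative
Point 4:
  φ: 23 + 27.42/60 = 23.4570000
  hemisphere S, so the sign is −
  λ: 64 + 0.814/60 = 64.0135667
  W → negative
Point 5:
  Lat: 6 + 16.581/60 = 6.2763500
  S → negative
  λ: 59 + 46.302/60 = 59.7717000
  hemisphere W, so the sign is −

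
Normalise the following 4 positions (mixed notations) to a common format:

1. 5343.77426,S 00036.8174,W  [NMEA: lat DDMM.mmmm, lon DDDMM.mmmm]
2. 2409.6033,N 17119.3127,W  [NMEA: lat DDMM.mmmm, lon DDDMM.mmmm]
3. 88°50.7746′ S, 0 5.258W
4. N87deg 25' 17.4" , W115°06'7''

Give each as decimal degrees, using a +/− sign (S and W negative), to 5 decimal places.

Point 1:
  Latitude: degrees = first 2 digits = 53, minutes = 43.77426; 53 + 43.77426/60 = 53.729571
  hemisphere S, so the sign is −
  λ: split at 3 digits → 000° and 36.8174′; 0 + 36.8174/60 = 0.613623
  hemisphere W, so the sign is −
Point 2:
  φ: degrees = first 2 digits = 24, minutes = 9.6033; 24 + 9.6033/60 = 24.160055
  N ⇒ keep positive
  Longitude: degrees = first 3 digits = 171, minutes = 19.3127; 171 + 19.3127/60 = 171.321878
  hemisphere W, so the sign is −
Point 3:
  Lat: 50.7746′ = 0.846243°; total 88.846243
  S → negative
  λ: 0 + 5.258/60 = 0.087633
  W ⇒ negate
Point 4:
  Latitude: 87° + 25/60 + 17.4/3600 = 87 + 0.416667 + 0.004833 = 87.421500
  N → positive
  Longitude: 6′ + 7″ = 6.11667′; 115 + 6.11667/60 = 115.101944
  hemisphere W, so the sign is −

1. -53.72957, -0.61362
2. 24.16006, -171.32188
3. -88.84624, -0.08763
4. 87.42150, -115.10194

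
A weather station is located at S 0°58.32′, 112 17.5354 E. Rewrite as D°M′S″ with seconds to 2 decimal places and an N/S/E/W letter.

0°58′19.20″ S, 112°17′32.12″ E

Latitude: 58.32000′ → 58′ and 0.32000 × 60 = 19.2000″
Longitude: fractional minutes 0.53540 × 60 = 32.1240″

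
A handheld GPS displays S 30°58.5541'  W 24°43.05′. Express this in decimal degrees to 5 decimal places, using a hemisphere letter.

Latitude: 58.5541′ = 0.975902°; total 30.975902
λ: 43.05′ = 0.717500°; total 24.717500

30.97590° S, 24.71750° W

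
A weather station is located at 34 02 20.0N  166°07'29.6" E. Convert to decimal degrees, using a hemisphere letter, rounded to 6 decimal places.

34.038889° N, 166.124889° E

φ: 34° + 2/60 + 20/3600 = 34 + 0.033333 + 0.005556 = 34.0388889
Longitude: 7′ + 29.6″ = 7.49333′; 166 + 7.49333/60 = 166.1248889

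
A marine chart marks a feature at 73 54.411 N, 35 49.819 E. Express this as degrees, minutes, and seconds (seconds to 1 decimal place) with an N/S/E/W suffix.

73°54′24.7″ N, 35°49′49.1″ E

Latitude: 54.41100′ → 54′ and 0.41100 × 60 = 24.660″
Longitude: fractional minutes 0.81900 × 60 = 49.140″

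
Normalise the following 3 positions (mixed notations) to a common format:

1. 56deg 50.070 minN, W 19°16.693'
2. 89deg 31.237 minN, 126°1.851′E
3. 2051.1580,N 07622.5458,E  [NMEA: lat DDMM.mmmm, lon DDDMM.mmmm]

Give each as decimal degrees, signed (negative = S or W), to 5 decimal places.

1. 56.83450, -19.27822
2. 89.52062, 126.03085
3. 20.85263, 76.37576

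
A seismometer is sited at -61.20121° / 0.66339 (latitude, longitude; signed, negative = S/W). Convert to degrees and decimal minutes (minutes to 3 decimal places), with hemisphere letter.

Latitude is negative → S; |value| = 61.201210
Lat: minutes = (61.201210 − 61) × 60 = 12.07260
λ: 0° + 0.663390 × 60 = 0° 39.80340′

61° 12.073′ S, 0° 39.803′ E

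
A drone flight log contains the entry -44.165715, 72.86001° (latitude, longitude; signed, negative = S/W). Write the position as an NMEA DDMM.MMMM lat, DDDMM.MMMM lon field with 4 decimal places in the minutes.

4409.9429,S / 07251.6006,E

Latitude is negative → S; |value| = 44.165715
φ: fractional part 0.165715 → 9.942900 minutes
λ: minutes = (72.860010 − 72) × 60 = 51.600600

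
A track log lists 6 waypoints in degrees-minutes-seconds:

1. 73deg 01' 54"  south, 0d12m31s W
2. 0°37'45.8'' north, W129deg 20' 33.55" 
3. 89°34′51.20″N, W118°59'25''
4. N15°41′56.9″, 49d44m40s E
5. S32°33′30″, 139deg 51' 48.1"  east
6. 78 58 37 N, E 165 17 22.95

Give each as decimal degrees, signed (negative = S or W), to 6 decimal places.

Point 1:
  Lat: 73 + 1/60 + 54/3600 = 73.0316667
  S ⇒ negate
  Longitude: 0° + 12/60 + 31/3600 = 0 + 0.200000 + 0.008611 = 0.2086111
  W ⇒ negate
Point 2:
  Latitude: 0 + 37/60 + 45.8/3600 = 0.6293889
  N ⇒ keep positive
  λ: 129° + 20/60 + 33.55/3600 = 129 + 0.333333 + 0.009319 = 129.3426528
  W ⇒ negate
Point 3:
  Lat: 89 + 34/60 + 51.2/3600 = 89.5808889
  N → positive
  Longitude: 59′ + 25″ = 59.41667′; 118 + 59.41667/60 = 118.9902778
  hemisphere W, so the sign is −
Point 4:
  φ: 41′ + 56.9″ = 41.94833′; 15 + 41.94833/60 = 15.6991389
  N ⇒ keep positive
  Lon: 49° + 44/60 + 40/3600 = 49 + 0.733333 + 0.011111 = 49.7444444
  E ⇒ keep positive
Point 5:
  Lat: 32° + 33/60 + 30/3600 = 32 + 0.550000 + 0.008333 = 32.5583333
  hemisphere S, so the sign is −
  λ: 51′ + 48.1″ = 51.80167′; 139 + 51.80167/60 = 139.8633611
  E ⇒ keep positive
Point 6:
  φ: 78° + 58/60 + 37/3600 = 78 + 0.966667 + 0.010278 = 78.9769444
  N ⇒ keep positive
  Longitude: 165 + 17/60 + 22.95/3600 = 165.2897083
  E → positive

1. -73.031667, -0.208611
2. 0.629389, -129.342653
3. 89.580889, -118.990278
4. 15.699139, 49.744444
5. -32.558333, 139.863361
6. 78.976944, 165.289708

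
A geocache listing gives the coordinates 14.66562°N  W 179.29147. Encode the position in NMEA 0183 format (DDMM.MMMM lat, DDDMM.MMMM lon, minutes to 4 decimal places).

φ: fractional part 0.665620 → 39.937200 minutes
Longitude: minutes = (179.291470 − 179) × 60 = 17.488200

1439.9372,N / 17917.4882,W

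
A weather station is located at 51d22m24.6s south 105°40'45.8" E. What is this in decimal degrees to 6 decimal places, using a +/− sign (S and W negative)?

-51.373500, 105.679389

φ: 51° + 22/60 + 24.6/3600 = 51 + 0.366667 + 0.006833 = 51.3735000
S ⇒ negate
λ: 105 + 40/60 + 45.8/3600 = 105.6793889
E → positive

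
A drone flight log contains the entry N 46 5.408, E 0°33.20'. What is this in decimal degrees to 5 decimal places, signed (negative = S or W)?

46.09013, 0.55333

Lat: 5.408′ = 0.090133°; total 46.090133
N ⇒ keep positive
Longitude: 0 + 33.2/60 = 0.553333
E ⇒ keep positive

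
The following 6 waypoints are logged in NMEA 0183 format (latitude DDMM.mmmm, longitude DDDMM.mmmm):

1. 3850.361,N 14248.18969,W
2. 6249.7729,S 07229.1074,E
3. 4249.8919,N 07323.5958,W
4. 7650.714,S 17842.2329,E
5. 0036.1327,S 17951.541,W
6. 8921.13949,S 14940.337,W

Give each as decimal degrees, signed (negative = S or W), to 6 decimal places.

1. 38.839350, -142.803162
2. -62.829548, 72.485123
3. 42.831532, -73.393263
4. -76.845233, 178.703882
5. -0.602212, -179.859017
6. -89.352325, -149.672283

Point 1:
  Latitude: split at 2 digits → 38° and 50.361′; 38 + 50.361/60 = 38.8393500
  N → positive
  λ: degrees = first 3 digits = 142, minutes = 48.18969; 142 + 48.18969/60 = 142.8031615
  hemisphere W, so the sign is −
Point 2:
  Latitude: degrees = first 2 digits = 62, minutes = 49.7729; 62 + 49.7729/60 = 62.8295483
  S ⇒ negate
  λ: split at 3 digits → 072° and 29.1074′; 72 + 29.1074/60 = 72.4851233
  E ⇒ keep positive
Point 3:
  Latitude: degrees = first 2 digits = 42, minutes = 49.8919; 42 + 49.8919/60 = 42.8315317
  N → positive
  Longitude: split at 3 digits → 073° and 23.5958′; 73 + 23.5958/60 = 73.3932633
  W → negative
Point 4:
  Latitude: degrees = first 2 digits = 76, minutes = 50.714; 76 + 50.714/60 = 76.8452333
  hemisphere S, so the sign is −
  Lon: degrees = first 3 digits = 178, minutes = 42.2329; 178 + 42.2329/60 = 178.7038817
  E → positive
Point 5:
  Lat: split at 2 digits → 00° and 36.1327′; 0 + 36.1327/60 = 0.6022117
  hemisphere S, so the sign is −
  λ: split at 3 digits → 179° and 51.541′; 179 + 51.541/60 = 179.8590167
  W → negative
Point 6:
  φ: degrees = first 2 digits = 89, minutes = 21.13949; 89 + 21.13949/60 = 89.3523248
  hemisphere S, so the sign is −
  λ: degrees = first 3 digits = 149, minutes = 40.337; 149 + 40.337/60 = 149.6722833
  hemisphere W, so the sign is −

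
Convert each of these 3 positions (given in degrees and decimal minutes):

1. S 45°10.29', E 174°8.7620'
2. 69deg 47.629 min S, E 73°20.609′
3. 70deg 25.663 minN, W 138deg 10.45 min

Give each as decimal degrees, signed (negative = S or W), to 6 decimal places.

Point 1:
  Lat: 45 + 10.29/60 = 45.1715000
  hemisphere S, so the sign is −
  λ: 8.762′ = 0.146033°; total 174.1460333
  E → positive
Point 2:
  φ: 69 + 47.629/60 = 69.7938167
  hemisphere S, so the sign is −
  λ: 20.609′ = 0.343483°; total 73.3434833
  E → positive
Point 3:
  φ: 25.663′ = 0.427717°; total 70.4277167
  N ⇒ keep positive
  Longitude: 138 + 10.45/60 = 138.1741667
  hemisphere W, so the sign is −

1. -45.171500, 174.146033
2. -69.793817, 73.343483
3. 70.427717, -138.174167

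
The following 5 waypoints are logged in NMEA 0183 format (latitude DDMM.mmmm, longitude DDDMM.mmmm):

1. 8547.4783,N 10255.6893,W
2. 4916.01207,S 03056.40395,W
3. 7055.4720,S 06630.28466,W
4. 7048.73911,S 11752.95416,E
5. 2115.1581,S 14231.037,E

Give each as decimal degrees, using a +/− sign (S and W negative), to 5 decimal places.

Point 1:
  φ: split at 2 digits → 85° and 47.4783′; 85 + 47.4783/60 = 85.791305
  N ⇒ keep positive
  λ: split at 3 digits → 102° and 55.6893′; 102 + 55.6893/60 = 102.928155
  W → negative
Point 2:
  Lat: split at 2 digits → 49° and 16.01207′; 49 + 16.01207/60 = 49.266868
  hemisphere S, so the sign is −
  λ: degrees = first 3 digits = 30, minutes = 56.40395; 30 + 56.40395/60 = 30.940066
  W → negative
Point 3:
  Latitude: degrees = first 2 digits = 70, minutes = 55.472; 70 + 55.472/60 = 70.924533
  S → negative
  Lon: degrees = first 3 digits = 66, minutes = 30.28466; 66 + 30.28466/60 = 66.504744
  W → negative
Point 4:
  Latitude: split at 2 digits → 70° and 48.73911′; 70 + 48.73911/60 = 70.812319
  S ⇒ negate
  Longitude: split at 3 digits → 117° and 52.95416′; 117 + 52.95416/60 = 117.882569
  E ⇒ keep positive
Point 5:
  φ: split at 2 digits → 21° and 15.1581′; 21 + 15.1581/60 = 21.252635
  hemisphere S, so the sign is −
  λ: degrees = first 3 digits = 142, minutes = 31.037; 142 + 31.037/60 = 142.517283
  E → positive

1. 85.79131, -102.92816
2. -49.26687, -30.94007
3. -70.92453, -66.50474
4. -70.81232, 117.88257
5. -21.25264, 142.51728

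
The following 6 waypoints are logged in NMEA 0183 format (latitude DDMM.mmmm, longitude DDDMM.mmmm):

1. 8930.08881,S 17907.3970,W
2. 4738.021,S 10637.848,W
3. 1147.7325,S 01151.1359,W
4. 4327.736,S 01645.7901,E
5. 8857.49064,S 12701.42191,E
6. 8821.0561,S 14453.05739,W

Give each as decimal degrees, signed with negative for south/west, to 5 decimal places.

1. -89.50148, -179.12328
2. -47.63368, -106.63080
3. -11.79554, -11.85227
4. -43.46227, 16.76317
5. -88.95818, 127.02370
6. -88.35094, -144.88429

Point 1:
  φ: degrees = first 2 digits = 89, minutes = 30.08881; 89 + 30.08881/60 = 89.501480
  S ⇒ negate
  Lon: split at 3 digits → 179° and 7.397′; 179 + 7.397/60 = 179.123283
  W ⇒ negate
Point 2:
  φ: split at 2 digits → 47° and 38.021′; 47 + 38.021/60 = 47.633683
  hemisphere S, so the sign is −
  Lon: degrees = first 3 digits = 106, minutes = 37.848; 106 + 37.848/60 = 106.630800
  W ⇒ negate
Point 3:
  Lat: split at 2 digits → 11° and 47.7325′; 11 + 47.7325/60 = 11.795542
  S → negative
  Longitude: degrees = first 3 digits = 11, minutes = 51.1359; 11 + 51.1359/60 = 11.852265
  W → negative
Point 4:
  Latitude: split at 2 digits → 43° and 27.736′; 43 + 27.736/60 = 43.462267
  S ⇒ negate
  Lon: split at 3 digits → 016° and 45.7901′; 16 + 45.7901/60 = 16.763168
  E → positive
Point 5:
  φ: degrees = first 2 digits = 88, minutes = 57.49064; 88 + 57.49064/60 = 88.958177
  S ⇒ negate
  Lon: degrees = first 3 digits = 127, minutes = 1.42191; 127 + 1.42191/60 = 127.023699
  E → positive
Point 6:
  Lat: split at 2 digits → 88° and 21.0561′; 88 + 21.0561/60 = 88.350935
  hemisphere S, so the sign is −
  Longitude: degrees = first 3 digits = 144, minutes = 53.05739; 144 + 53.05739/60 = 144.884290
  W ⇒ negate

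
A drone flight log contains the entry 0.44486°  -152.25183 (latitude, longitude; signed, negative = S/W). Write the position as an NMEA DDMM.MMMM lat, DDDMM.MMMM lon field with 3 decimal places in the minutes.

0026.692,N / 15215.110,W

Lat: minutes = (0.444860 − 0) × 60 = 26.69160
Longitude is negative → W; |value| = 152.251830
Longitude: 152° + 0.251830 × 60 = 152° 15.10980′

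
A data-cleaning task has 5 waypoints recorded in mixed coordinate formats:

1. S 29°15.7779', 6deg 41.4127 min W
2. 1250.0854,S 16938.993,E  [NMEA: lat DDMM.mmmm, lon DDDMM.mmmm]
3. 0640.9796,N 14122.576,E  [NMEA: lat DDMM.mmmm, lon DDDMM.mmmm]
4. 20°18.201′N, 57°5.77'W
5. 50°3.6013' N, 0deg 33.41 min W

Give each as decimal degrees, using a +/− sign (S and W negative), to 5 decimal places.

1. -29.26297, -6.69021
2. -12.83476, 169.64988
3. 6.68299, 141.37627
4. 20.30335, -57.09617
5. 50.06002, -0.55683

Point 1:
  Latitude: 15.7779′ = 0.262965°; total 29.262965
  S ⇒ negate
  Lon: 41.4127′ = 0.690212°; total 6.690212
  W ⇒ negate
Point 2:
  Latitude: split at 2 digits → 12° and 50.0854′; 12 + 50.0854/60 = 12.834757
  hemisphere S, so the sign is −
  Longitude: degrees = first 3 digits = 169, minutes = 38.993; 169 + 38.993/60 = 169.649883
  E → positive
Point 3:
  Lat: split at 2 digits → 06° and 40.9796′; 6 + 40.9796/60 = 6.682993
  N → positive
  Lon: split at 3 digits → 141° and 22.576′; 141 + 22.576/60 = 141.376267
  E → positive
Point 4:
  φ: 18.201′ = 0.303350°; total 20.303350
  N → positive
  Lon: 5.77′ = 0.096167°; total 57.096167
  W ⇒ negate
Point 5:
  Lat: 3.6013′ = 0.060022°; total 50.060022
  N → positive
  λ: 33.41′ = 0.556833°; total 0.556833
  hemisphere W, so the sign is −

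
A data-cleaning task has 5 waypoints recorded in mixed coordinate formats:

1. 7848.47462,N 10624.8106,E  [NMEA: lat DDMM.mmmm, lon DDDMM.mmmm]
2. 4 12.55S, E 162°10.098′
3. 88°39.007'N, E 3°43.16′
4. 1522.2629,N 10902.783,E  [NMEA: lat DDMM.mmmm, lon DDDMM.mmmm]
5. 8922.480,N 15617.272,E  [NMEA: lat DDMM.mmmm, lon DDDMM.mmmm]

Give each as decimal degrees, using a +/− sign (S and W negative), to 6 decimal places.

Point 1:
  φ: split at 2 digits → 78° and 48.47462′; 78 + 48.47462/60 = 78.8079103
  N → positive
  Lon: degrees = first 3 digits = 106, minutes = 24.8106; 106 + 24.8106/60 = 106.4135100
  E ⇒ keep positive
Point 2:
  φ: 4 + 12.55/60 = 4.2091667
  hemisphere S, so the sign is −
  Lon: 10.098′ = 0.168300°; total 162.1683000
  E → positive
Point 3:
  Lat: 39.007′ = 0.650117°; total 88.6501167
  N ⇒ keep positive
  λ: 3 + 43.16/60 = 3.7193333
  E ⇒ keep positive
Point 4:
  Lat: degrees = first 2 digits = 15, minutes = 22.2629; 15 + 22.2629/60 = 15.3710483
  N ⇒ keep positive
  Longitude: split at 3 digits → 109° and 2.783′; 109 + 2.783/60 = 109.0463833
  E ⇒ keep positive
Point 5:
  Lat: degrees = first 2 digits = 89, minutes = 22.48; 89 + 22.48/60 = 89.3746667
  N ⇒ keep positive
  Longitude: degrees = first 3 digits = 156, minutes = 17.272; 156 + 17.272/60 = 156.2878667
  E → positive

1. 78.807910, 106.413510
2. -4.209167, 162.168300
3. 88.650117, 3.719333
4. 15.371048, 109.046383
5. 89.374667, 156.287867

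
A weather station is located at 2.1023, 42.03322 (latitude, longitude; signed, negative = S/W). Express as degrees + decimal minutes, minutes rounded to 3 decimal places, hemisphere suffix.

φ: fractional part 0.102300 → 6.13800 minutes
Longitude: minutes = (42.033220 − 42) × 60 = 1.99320

2° 6.138′ N, 42° 1.993′ E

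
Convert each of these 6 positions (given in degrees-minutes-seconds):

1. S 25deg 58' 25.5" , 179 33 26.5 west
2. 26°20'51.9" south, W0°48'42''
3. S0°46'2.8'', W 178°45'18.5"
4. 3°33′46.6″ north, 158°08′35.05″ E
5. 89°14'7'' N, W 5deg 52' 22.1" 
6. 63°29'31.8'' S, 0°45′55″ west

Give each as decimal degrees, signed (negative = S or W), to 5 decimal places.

1. -25.97375, -179.55736
2. -26.34775, -0.81167
3. -0.76744, -178.75514
4. 3.56294, 158.14307
5. 89.23528, -5.87281
6. -63.49217, -0.76528

Point 1:
  φ: 25° + 58/60 + 25.5/3600 = 25 + 0.966667 + 0.007083 = 25.973750
  S → negative
  λ: 33′ + 26.5″ = 33.44167′; 179 + 33.44167/60 = 179.557361
  W ⇒ negate
Point 2:
  φ: 20′ + 51.9″ = 20.86500′; 26 + 20.86500/60 = 26.347750
  S ⇒ negate
  λ: 0° + 48/60 + 42/3600 = 0 + 0.800000 + 0.011667 = 0.811667
  W → negative
Point 3:
  Latitude: 46′ + 2.8″ = 46.04667′; 0 + 46.04667/60 = 0.767444
  S → negative
  Lon: 178 + 45/60 + 18.5/3600 = 178.755139
  W ⇒ negate
Point 4:
  φ: 33′ + 46.6″ = 33.77667′; 3 + 33.77667/60 = 3.562944
  N → positive
  Lon: 158 + 8/60 + 35.05/3600 = 158.143069
  E ⇒ keep positive
Point 5:
  Latitude: 89° + 14/60 + 7/3600 = 89 + 0.233333 + 0.001944 = 89.235278
  N ⇒ keep positive
  Lon: 5° + 52/60 + 22.1/3600 = 5 + 0.866667 + 0.006139 = 5.872806
  W ⇒ negate
Point 6:
  φ: 63 + 29/60 + 31.8/3600 = 63.492167
  hemisphere S, so the sign is −
  Longitude: 0 + 45/60 + 55/3600 = 0.765278
  W → negative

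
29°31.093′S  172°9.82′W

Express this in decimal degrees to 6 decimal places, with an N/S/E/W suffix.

Lat: 29 + 31.093/60 = 29.5182167
λ: 9.82′ = 0.163667°; total 172.1636667

29.518217° S, 172.163667° W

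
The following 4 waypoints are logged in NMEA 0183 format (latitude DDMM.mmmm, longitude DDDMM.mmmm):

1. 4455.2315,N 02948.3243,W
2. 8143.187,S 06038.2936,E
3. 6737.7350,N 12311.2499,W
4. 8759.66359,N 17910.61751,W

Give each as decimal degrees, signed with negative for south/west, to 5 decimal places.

1. 44.92053, -29.80541
2. -81.71978, 60.63823
3. 67.62892, -123.18750
4. 87.99439, -179.17696

Point 1:
  Lat: degrees = first 2 digits = 44, minutes = 55.2315; 44 + 55.2315/60 = 44.920525
  N ⇒ keep positive
  Longitude: split at 3 digits → 029° and 48.3243′; 29 + 48.3243/60 = 29.805405
  W → negative
Point 2:
  Lat: degrees = first 2 digits = 81, minutes = 43.187; 81 + 43.187/60 = 81.719783
  S → negative
  Longitude: split at 3 digits → 060° and 38.2936′; 60 + 38.2936/60 = 60.638227
  E → positive
Point 3:
  Lat: degrees = first 2 digits = 67, minutes = 37.735; 67 + 37.735/60 = 67.628917
  N ⇒ keep positive
  λ: degrees = first 3 digits = 123, minutes = 11.2499; 123 + 11.2499/60 = 123.187498
  W ⇒ negate
Point 4:
  φ: split at 2 digits → 87° and 59.66359′; 87 + 59.66359/60 = 87.994393
  N ⇒ keep positive
  λ: split at 3 digits → 179° and 10.61751′; 179 + 10.61751/60 = 179.176959
  hemisphere W, so the sign is −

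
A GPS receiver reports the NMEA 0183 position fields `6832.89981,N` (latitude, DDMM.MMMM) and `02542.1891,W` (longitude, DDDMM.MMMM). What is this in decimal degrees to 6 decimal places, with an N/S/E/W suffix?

Latitude: degrees = first 2 digits = 68, minutes = 32.89981; 68 + 32.89981/60 = 68.5483302
Longitude: split at 3 digits → 025° and 42.1891′; 25 + 42.1891/60 = 25.7031517

68.548330° N, 25.703152° W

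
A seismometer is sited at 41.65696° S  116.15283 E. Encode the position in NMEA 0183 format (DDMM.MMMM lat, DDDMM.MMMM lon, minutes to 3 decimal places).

4139.418,S / 11609.170,E

Lat: fractional part 0.656960 → 39.41760 minutes
Lon: 116° + 0.152830 × 60 = 116° 9.16980′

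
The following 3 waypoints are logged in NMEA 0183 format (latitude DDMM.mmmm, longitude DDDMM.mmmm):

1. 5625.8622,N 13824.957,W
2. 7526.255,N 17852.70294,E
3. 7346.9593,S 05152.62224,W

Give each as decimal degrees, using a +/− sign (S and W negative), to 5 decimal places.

1. 56.43104, -138.41595
2. 75.43758, 178.87838
3. -73.78266, -51.87704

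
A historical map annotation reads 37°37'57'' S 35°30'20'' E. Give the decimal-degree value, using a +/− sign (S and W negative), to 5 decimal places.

-37.63250, 35.50556

Latitude: 37° + 37/60 + 57/3600 = 37 + 0.616667 + 0.015833 = 37.632500
S → negative
Lon: 30′ + 20″ = 30.33333′; 35 + 30.33333/60 = 35.505556
E → positive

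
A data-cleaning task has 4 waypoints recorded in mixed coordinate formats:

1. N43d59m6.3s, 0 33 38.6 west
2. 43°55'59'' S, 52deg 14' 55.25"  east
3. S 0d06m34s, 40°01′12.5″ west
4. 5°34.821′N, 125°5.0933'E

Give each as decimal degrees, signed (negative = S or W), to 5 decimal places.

1. 43.98508, -0.56072
2. -43.93306, 52.24868
3. -0.10944, -40.02014
4. 5.58035, 125.08489

Point 1:
  Latitude: 59′ + 6.3″ = 59.10500′; 43 + 59.10500/60 = 43.985083
  N ⇒ keep positive
  λ: 0 + 33/60 + 38.6/3600 = 0.560722
  hemisphere W, so the sign is −
Point 2:
  φ: 43° + 55/60 + 59/3600 = 43 + 0.916667 + 0.016389 = 43.933056
  S → negative
  λ: 52 + 14/60 + 55.25/3600 = 52.248681
  E ⇒ keep positive
Point 3:
  Lat: 0° + 6/60 + 34/3600 = 0 + 0.100000 + 0.009444 = 0.109444
  S ⇒ negate
  λ: 40° + 1/60 + 12.5/3600 = 40 + 0.016667 + 0.003472 = 40.020139
  hemisphere W, so the sign is −
Point 4:
  φ: 34.821′ = 0.580350°; total 5.580350
  N → positive
  Longitude: 125 + 5.0933/60 = 125.084888
  E ⇒ keep positive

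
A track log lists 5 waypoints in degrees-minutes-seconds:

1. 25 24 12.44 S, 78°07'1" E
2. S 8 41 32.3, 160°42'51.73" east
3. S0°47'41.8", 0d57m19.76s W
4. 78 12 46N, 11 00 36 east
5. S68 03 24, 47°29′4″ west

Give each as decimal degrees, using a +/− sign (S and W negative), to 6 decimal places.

Point 1:
  Latitude: 25° + 24/60 + 12.44/3600 = 25 + 0.400000 + 0.003456 = 25.4034556
  hemisphere S, so the sign is −
  λ: 78° + 7/60 + 1/3600 = 78 + 0.116667 + 0.000278 = 78.1169444
  E → positive
Point 2:
  φ: 8 + 41/60 + 32.3/3600 = 8.6923056
  S ⇒ negate
  λ: 160° + 42/60 + 51.73/3600 = 160 + 0.700000 + 0.014369 = 160.7143694
  E ⇒ keep positive
Point 3:
  Lat: 0° + 47/60 + 41.8/3600 = 0 + 0.783333 + 0.011611 = 0.7949444
  S → negative
  Lon: 0 + 57/60 + 19.76/3600 = 0.9554889
  W ⇒ negate
Point 4:
  Latitude: 78 + 12/60 + 46/3600 = 78.2127778
  N → positive
  λ: 0′ + 36″ = 0.60000′; 11 + 0.60000/60 = 11.0100000
  E ⇒ keep positive
Point 5:
  φ: 68 + 3/60 + 24/3600 = 68.0566667
  S ⇒ negate
  λ: 29′ + 4″ = 29.06667′; 47 + 29.06667/60 = 47.4844444
  W → negative

1. -25.403456, 78.116944
2. -8.692306, 160.714369
3. -0.794944, -0.955489
4. 78.212778, 11.010000
5. -68.056667, -47.484444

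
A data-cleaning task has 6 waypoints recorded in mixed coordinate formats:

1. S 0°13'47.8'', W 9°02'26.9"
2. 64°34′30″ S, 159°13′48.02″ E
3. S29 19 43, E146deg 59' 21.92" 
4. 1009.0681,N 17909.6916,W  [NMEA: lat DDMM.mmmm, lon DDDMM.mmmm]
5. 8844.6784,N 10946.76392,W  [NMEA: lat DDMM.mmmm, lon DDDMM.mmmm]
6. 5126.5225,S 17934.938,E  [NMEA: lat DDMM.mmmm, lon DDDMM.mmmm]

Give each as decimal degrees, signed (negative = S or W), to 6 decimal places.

Point 1:
  Lat: 13′ + 47.8″ = 13.79667′; 0 + 13.79667/60 = 0.2299444
  S → negative
  Lon: 9 + 2/60 + 26.9/3600 = 9.0408056
  W → negative
Point 2:
  Lat: 34′ + 30″ = 34.50000′; 64 + 34.50000/60 = 64.5750000
  hemisphere S, so the sign is −
  Lon: 159° + 13/60 + 48.02/3600 = 159 + 0.216667 + 0.013339 = 159.2300056
  E → positive
Point 3:
  φ: 29° + 19/60 + 43/3600 = 29 + 0.316667 + 0.011944 = 29.3286111
  S → negative
  λ: 146° + 59/60 + 21.92/3600 = 146 + 0.983333 + 0.006089 = 146.9894222
  E ⇒ keep positive
Point 4:
  Lat: split at 2 digits → 10° and 9.0681′; 10 + 9.0681/60 = 10.1511350
  N ⇒ keep positive
  λ: degrees = first 3 digits = 179, minutes = 9.6916; 179 + 9.6916/60 = 179.1615267
  W ⇒ negate
Point 5:
  φ: split at 2 digits → 88° and 44.6784′; 88 + 44.6784/60 = 88.7446400
  N ⇒ keep positive
  λ: degrees = first 3 digits = 109, minutes = 46.76392; 109 + 46.76392/60 = 109.7793987
  hemisphere W, so the sign is −
Point 6:
  Lat: split at 2 digits → 51° and 26.5225′; 51 + 26.5225/60 = 51.4420417
  hemisphere S, so the sign is −
  Longitude: split at 3 digits → 179° and 34.938′; 179 + 34.938/60 = 179.5823000
  E → positive

1. -0.229944, -9.040806
2. -64.575000, 159.230006
3. -29.328611, 146.989422
4. 10.151135, -179.161527
5. 88.744640, -109.779399
6. -51.442042, 179.582300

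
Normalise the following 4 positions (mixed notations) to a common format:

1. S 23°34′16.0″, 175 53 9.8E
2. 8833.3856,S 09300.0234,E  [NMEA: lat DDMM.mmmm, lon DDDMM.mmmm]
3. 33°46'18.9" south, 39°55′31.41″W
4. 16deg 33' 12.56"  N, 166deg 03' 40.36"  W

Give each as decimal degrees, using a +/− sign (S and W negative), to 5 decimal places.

Point 1:
  Latitude: 34′ + 16″ = 34.26667′; 23 + 34.26667/60 = 23.571111
  hemisphere S, so the sign is −
  λ: 175° + 53/60 + 9.8/3600 = 175 + 0.883333 + 0.002722 = 175.886056
  E → positive
Point 2:
  Lat: split at 2 digits → 88° and 33.3856′; 88 + 33.3856/60 = 88.556427
  S ⇒ negate
  Longitude: split at 3 digits → 093° and 0.0234′; 93 + 0.0234/60 = 93.000390
  E → positive
Point 3:
  Lat: 33 + 46/60 + 18.9/3600 = 33.771917
  S → negative
  λ: 55′ + 31.41″ = 55.52350′; 39 + 55.52350/60 = 39.925392
  hemisphere W, so the sign is −
Point 4:
  Latitude: 16 + 33/60 + 12.56/3600 = 16.553489
  N ⇒ keep positive
  Longitude: 166 + 3/60 + 40.36/3600 = 166.061211
  W ⇒ negate

1. -23.57111, 175.88606
2. -88.55643, 93.00039
3. -33.77192, -39.92539
4. 16.55349, -166.06121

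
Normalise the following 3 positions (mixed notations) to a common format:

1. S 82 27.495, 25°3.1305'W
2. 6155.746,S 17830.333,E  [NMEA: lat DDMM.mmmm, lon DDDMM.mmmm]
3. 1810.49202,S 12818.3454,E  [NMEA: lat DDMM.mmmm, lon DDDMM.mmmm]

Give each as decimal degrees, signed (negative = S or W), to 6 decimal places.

1. -82.458250, -25.052175
2. -61.929100, 178.505550
3. -18.174867, 128.305757

Point 1:
  φ: 27.495′ = 0.458250°; total 82.4582500
  hemisphere S, so the sign is −
  Lon: 25 + 3.1305/60 = 25.0521750
  W ⇒ negate
Point 2:
  Lat: split at 2 digits → 61° and 55.746′; 61 + 55.746/60 = 61.9291000
  S → negative
  λ: degrees = first 3 digits = 178, minutes = 30.333; 178 + 30.333/60 = 178.5055500
  E ⇒ keep positive
Point 3:
  Latitude: degrees = first 2 digits = 18, minutes = 10.49202; 18 + 10.49202/60 = 18.1748670
  S ⇒ negate
  λ: split at 3 digits → 128° and 18.3454′; 128 + 18.3454/60 = 128.3057567
  E ⇒ keep positive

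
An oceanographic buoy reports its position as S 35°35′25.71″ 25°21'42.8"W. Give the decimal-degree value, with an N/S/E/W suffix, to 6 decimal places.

35.590475° S, 25.361889° W

Lat: 35′ + 25.71″ = 35.42850′; 35 + 35.42850/60 = 35.5904750
Longitude: 21′ + 42.8″ = 21.71333′; 25 + 21.71333/60 = 25.3618889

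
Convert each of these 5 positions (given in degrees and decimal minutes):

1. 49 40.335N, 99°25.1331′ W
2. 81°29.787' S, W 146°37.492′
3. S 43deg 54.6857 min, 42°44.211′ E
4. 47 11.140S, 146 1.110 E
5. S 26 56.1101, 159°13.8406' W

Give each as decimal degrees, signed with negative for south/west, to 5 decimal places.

Point 1:
  φ: 40.335′ = 0.672250°; total 49.672250
  N → positive
  λ: 99 + 25.1331/60 = 99.418885
  W → negative
Point 2:
  Lat: 29.787′ = 0.496450°; total 81.496450
  S ⇒ negate
  λ: 37.492′ = 0.624867°; total 146.624867
  W ⇒ negate
Point 3:
  φ: 43 + 54.6857/60 = 43.911428
  S → negative
  Lon: 42 + 44.211/60 = 42.736850
  E ⇒ keep positive
Point 4:
  Lat: 11.14′ = 0.185667°; total 47.185667
  hemisphere S, so the sign is −
  Longitude: 1.11′ = 0.018500°; total 146.018500
  E ⇒ keep positive
Point 5:
  Latitude: 56.1101′ = 0.935168°; total 26.935168
  S → negative
  Lon: 159 + 13.8406/60 = 159.230677
  W ⇒ negate

1. 49.67225, -99.41889
2. -81.49645, -146.62487
3. -43.91143, 42.73685
4. -47.18567, 146.01850
5. -26.93517, -159.23068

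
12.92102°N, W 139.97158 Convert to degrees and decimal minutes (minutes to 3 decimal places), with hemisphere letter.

12° 55.261′ N, 139° 58.295′ W

Latitude: fractional part 0.921020 → 55.26120 minutes
λ: fractional part 0.971580 → 58.29480 minutes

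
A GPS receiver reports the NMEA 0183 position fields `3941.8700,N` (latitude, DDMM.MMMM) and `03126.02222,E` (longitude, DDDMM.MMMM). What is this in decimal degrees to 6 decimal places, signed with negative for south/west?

39.697833, 31.433704

Latitude: degrees = first 2 digits = 39, minutes = 41.87; 39 + 41.87/60 = 39.6978333
N ⇒ keep positive
Longitude: degrees = first 3 digits = 31, minutes = 26.02222; 31 + 26.02222/60 = 31.4337037
E → positive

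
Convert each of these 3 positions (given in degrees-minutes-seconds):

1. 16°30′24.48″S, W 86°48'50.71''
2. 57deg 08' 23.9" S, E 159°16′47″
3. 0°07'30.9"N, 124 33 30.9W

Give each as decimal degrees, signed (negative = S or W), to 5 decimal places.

Point 1:
  Lat: 16 + 30/60 + 24.48/3600 = 16.506800
  S ⇒ negate
  Longitude: 86° + 48/60 + 50.71/3600 = 86 + 0.800000 + 0.014086 = 86.814086
  W ⇒ negate
Point 2:
  Lat: 8′ + 23.9″ = 8.39833′; 57 + 8.39833/60 = 57.139972
  S → negative
  λ: 159 + 16/60 + 47/3600 = 159.279722
  E ⇒ keep positive
Point 3:
  Latitude: 0° + 7/60 + 30.9/3600 = 0 + 0.116667 + 0.008583 = 0.125250
  N ⇒ keep positive
  λ: 124 + 33/60 + 30.9/3600 = 124.558583
  hemisphere W, so the sign is −

1. -16.50680, -86.81409
2. -57.13997, 159.27972
3. 0.12525, -124.55858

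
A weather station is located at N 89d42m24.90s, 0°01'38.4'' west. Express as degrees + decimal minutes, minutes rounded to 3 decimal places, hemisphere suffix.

89° 42.415′ N, 0° 1.640′ W

Latitude: seconds/60 = 0.41500; minutes = 42 + 0.41500 = 42.41500
λ: seconds/60 = 0.64000; minutes = 1 + 0.64000 = 1.64000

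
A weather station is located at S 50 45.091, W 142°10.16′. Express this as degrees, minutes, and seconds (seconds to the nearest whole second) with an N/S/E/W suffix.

Lat: 45.09100′ → 45′ and 0.09100 × 60 = 5.46″
Lon: fractional minutes 0.16000 × 60 = 9.60″

50°45′5″ S, 142°10′10″ W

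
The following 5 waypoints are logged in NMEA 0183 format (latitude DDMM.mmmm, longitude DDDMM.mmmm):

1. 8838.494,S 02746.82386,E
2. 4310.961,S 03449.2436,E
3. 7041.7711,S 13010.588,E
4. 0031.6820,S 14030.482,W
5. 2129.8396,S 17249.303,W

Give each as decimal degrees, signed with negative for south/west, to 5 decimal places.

1. -88.64157, 27.78040
2. -43.18268, 34.82073
3. -70.69619, 130.17647
4. -0.52803, -140.50803
5. -21.49733, -172.82172

Point 1:
  φ: split at 2 digits → 88° and 38.494′; 88 + 38.494/60 = 88.641567
  hemisphere S, so the sign is −
  λ: split at 3 digits → 027° and 46.82386′; 27 + 46.82386/60 = 27.780398
  E ⇒ keep positive
Point 2:
  φ: split at 2 digits → 43° and 10.961′; 43 + 10.961/60 = 43.182683
  S → negative
  λ: split at 3 digits → 034° and 49.2436′; 34 + 49.2436/60 = 34.820727
  E ⇒ keep positive
Point 3:
  φ: split at 2 digits → 70° and 41.7711′; 70 + 41.7711/60 = 70.696185
  hemisphere S, so the sign is −
  Lon: degrees = first 3 digits = 130, minutes = 10.588; 130 + 10.588/60 = 130.176467
  E → positive
Point 4:
  Latitude: degrees = first 2 digits = 0, minutes = 31.682; 0 + 31.682/60 = 0.528033
  S → negative
  λ: split at 3 digits → 140° and 30.482′; 140 + 30.482/60 = 140.508033
  W → negative
Point 5:
  Latitude: split at 2 digits → 21° and 29.8396′; 21 + 29.8396/60 = 21.497327
  S ⇒ negate
  Lon: split at 3 digits → 172° and 49.303′; 172 + 49.303/60 = 172.821717
  hemisphere W, so the sign is −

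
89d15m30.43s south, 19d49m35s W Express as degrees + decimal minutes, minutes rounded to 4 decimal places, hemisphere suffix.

Latitude: 15 + 30.43/60 = 15.507167′
λ: seconds/60 = 0.58333; minutes = 49 + 0.58333 = 49.583333

89° 15.5072′ S, 19° 49.5833′ W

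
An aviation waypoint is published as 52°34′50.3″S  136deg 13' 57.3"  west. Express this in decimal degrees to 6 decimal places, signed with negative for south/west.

-52.580639, -136.232583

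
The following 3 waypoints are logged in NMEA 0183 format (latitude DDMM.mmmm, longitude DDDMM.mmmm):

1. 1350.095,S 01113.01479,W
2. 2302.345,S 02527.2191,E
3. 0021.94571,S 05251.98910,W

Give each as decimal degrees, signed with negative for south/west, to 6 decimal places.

1. -13.834917, -11.216913
2. -23.039083, 25.453652
3. -0.365762, -52.866485

Point 1:
  Latitude: degrees = first 2 digits = 13, minutes = 50.095; 13 + 50.095/60 = 13.8349167
  S ⇒ negate
  Longitude: degrees = first 3 digits = 11, minutes = 13.01479; 11 + 13.01479/60 = 11.2169132
  W → negative
Point 2:
  φ: split at 2 digits → 23° and 2.345′; 23 + 2.345/60 = 23.0390833
  S ⇒ negate
  λ: split at 3 digits → 025° and 27.2191′; 25 + 27.2191/60 = 25.4536517
  E ⇒ keep positive
Point 3:
  φ: split at 2 digits → 00° and 21.94571′; 0 + 21.94571/60 = 0.3657618
  S ⇒ negate
  Longitude: degrees = first 3 digits = 52, minutes = 51.9891; 52 + 51.9891/60 = 52.8664850
  hemisphere W, so the sign is −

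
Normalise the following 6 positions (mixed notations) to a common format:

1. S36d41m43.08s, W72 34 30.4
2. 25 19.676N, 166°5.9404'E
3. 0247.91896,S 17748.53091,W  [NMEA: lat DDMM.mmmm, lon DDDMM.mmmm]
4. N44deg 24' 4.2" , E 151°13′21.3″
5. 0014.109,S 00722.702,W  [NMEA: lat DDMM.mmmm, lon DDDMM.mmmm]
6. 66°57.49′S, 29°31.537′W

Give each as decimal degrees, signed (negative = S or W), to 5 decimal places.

Point 1:
  φ: 36 + 41/60 + 43.08/3600 = 36.695300
  S → negative
  Longitude: 72 + 34/60 + 30.4/3600 = 72.575111
  W → negative
Point 2:
  Latitude: 25 + 19.676/60 = 25.327933
  N → positive
  Lon: 166 + 5.9404/60 = 166.099007
  E ⇒ keep positive
Point 3:
  Latitude: split at 2 digits → 02° and 47.91896′; 2 + 47.91896/60 = 2.798649
  hemisphere S, so the sign is −
  Longitude: degrees = first 3 digits = 177, minutes = 48.53091; 177 + 48.53091/60 = 177.808849
  hemisphere W, so the sign is −
Point 4:
  Latitude: 24′ + 4.2″ = 24.07000′; 44 + 24.07000/60 = 44.401167
  N ⇒ keep positive
  λ: 13′ + 21.3″ = 13.35500′; 151 + 13.35500/60 = 151.222583
  E → positive
Point 5:
  Lat: split at 2 digits → 00° and 14.109′; 0 + 14.109/60 = 0.235150
  hemisphere S, so the sign is −
  Longitude: degrees = first 3 digits = 7, minutes = 22.702; 7 + 22.702/60 = 7.378367
  W → negative
Point 6:
  Latitude: 57.49′ = 0.958167°; total 66.958167
  hemisphere S, so the sign is −
  λ: 31.537′ = 0.525617°; total 29.525617
  hemisphere W, so the sign is −

1. -36.69530, -72.57511
2. 25.32793, 166.09901
3. -2.79865, -177.80885
4. 44.40117, 151.22258
5. -0.23515, -7.37837
6. -66.95817, -29.52562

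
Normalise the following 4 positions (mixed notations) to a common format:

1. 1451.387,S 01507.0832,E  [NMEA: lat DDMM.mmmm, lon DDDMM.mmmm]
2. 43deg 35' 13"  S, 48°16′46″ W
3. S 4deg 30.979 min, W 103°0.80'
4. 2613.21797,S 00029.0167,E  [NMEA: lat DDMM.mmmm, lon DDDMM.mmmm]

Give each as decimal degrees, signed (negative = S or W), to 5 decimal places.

Point 1:
  Lat: split at 2 digits → 14° and 51.387′; 14 + 51.387/60 = 14.856450
  S ⇒ negate
  λ: degrees = first 3 digits = 15, minutes = 7.0832; 15 + 7.0832/60 = 15.118053
  E ⇒ keep positive
Point 2:
  Lat: 43° + 35/60 + 13/3600 = 43 + 0.583333 + 0.003611 = 43.586944
  S → negative
  Longitude: 16′ + 46″ = 16.76667′; 48 + 16.76667/60 = 48.279444
  hemisphere W, so the sign is −
Point 3:
  φ: 4 + 30.979/60 = 4.516317
  S ⇒ negate
  Lon: 0.8′ = 0.013333°; total 103.013333
  hemisphere W, so the sign is −
Point 4:
  Lat: split at 2 digits → 26° and 13.21797′; 26 + 13.21797/60 = 26.220300
  hemisphere S, so the sign is −
  Lon: degrees = first 3 digits = 0, minutes = 29.0167; 0 + 29.0167/60 = 0.483612
  E → positive

1. -14.85645, 15.11805
2. -43.58694, -48.27944
3. -4.51632, -103.01333
4. -26.22030, 0.48361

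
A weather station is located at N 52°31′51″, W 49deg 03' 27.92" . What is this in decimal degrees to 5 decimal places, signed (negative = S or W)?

52.53083, -49.05776

φ: 52° + 31/60 + 51/3600 = 52 + 0.516667 + 0.014167 = 52.530833
N ⇒ keep positive
Longitude: 49° + 3/60 + 27.92/3600 = 49 + 0.050000 + 0.007756 = 49.057756
hemisphere W, so the sign is −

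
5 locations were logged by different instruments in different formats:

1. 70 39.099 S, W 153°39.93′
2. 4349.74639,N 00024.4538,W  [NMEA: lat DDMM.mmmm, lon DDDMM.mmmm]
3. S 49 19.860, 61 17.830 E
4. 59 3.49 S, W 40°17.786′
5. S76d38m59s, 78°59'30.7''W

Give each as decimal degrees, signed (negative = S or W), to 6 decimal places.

1. -70.651650, -153.665500
2. 43.829107, -0.407563
3. -49.331000, 61.297167
4. -59.058167, -40.296433
5. -76.649722, -78.991861

Point 1:
  Latitude: 39.099′ = 0.651650°; total 70.6516500
  S → negative
  Lon: 153 + 39.93/60 = 153.6655000
  W → negative
Point 2:
  Latitude: split at 2 digits → 43° and 49.74639′; 43 + 49.74639/60 = 43.8291065
  N ⇒ keep positive
  Longitude: degrees = first 3 digits = 0, minutes = 24.4538; 0 + 24.4538/60 = 0.4075633
  hemisphere W, so the sign is −
Point 3:
  Lat: 19.86′ = 0.331000°; total 49.3310000
  hemisphere S, so the sign is −
  Lon: 61 + 17.83/60 = 61.2971667
  E → positive
Point 4:
  φ: 59 + 3.49/60 = 59.0581667
  S ⇒ negate
  Lon: 40 + 17.786/60 = 40.2964333
  hemisphere W, so the sign is −
Point 5:
  φ: 38′ + 59″ = 38.98333′; 76 + 38.98333/60 = 76.6497222
  hemisphere S, so the sign is −
  Lon: 78° + 59/60 + 30.7/3600 = 78 + 0.983333 + 0.008528 = 78.9918611
  W ⇒ negate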